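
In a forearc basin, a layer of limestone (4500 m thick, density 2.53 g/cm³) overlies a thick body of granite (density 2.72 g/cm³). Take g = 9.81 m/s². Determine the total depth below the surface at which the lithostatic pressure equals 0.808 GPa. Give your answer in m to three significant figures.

30600 m

Pressure at base of upper layers: 2530×9.81×4500 = 1.117×10^8 Pa = 0.1117 GPa
Remaining pressure to be supplied by granite: 8.080×10^8 − 1.117×10^8 = 6.963×10^8 Pa
Additional depth in granite = 6.963×10^8 Pa / (2720 kg/m³ × 9.81 m/s²) = 26096 m
Total depth = 4500 m + 26096 m = 30596 m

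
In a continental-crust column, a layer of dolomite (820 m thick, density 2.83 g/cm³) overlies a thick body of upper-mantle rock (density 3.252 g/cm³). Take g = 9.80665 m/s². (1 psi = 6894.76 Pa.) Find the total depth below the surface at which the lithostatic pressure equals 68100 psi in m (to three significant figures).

Pressure at base of upper layers: 2830×9.80665×820 = 2.276×10^7 Pa = 3301 psi
Remaining pressure to be supplied by upper-mantle rock: 4.695×10^8 − 2.276×10^7 = 4.468×10^8 Pa
Additional depth in upper-mantle rock = 4.468×10^8 Pa / (3252 kg/m³ × 9.80665 m/s²) = 14009 m
Total depth = 820 m + 14009 m = 14829 m

14800 m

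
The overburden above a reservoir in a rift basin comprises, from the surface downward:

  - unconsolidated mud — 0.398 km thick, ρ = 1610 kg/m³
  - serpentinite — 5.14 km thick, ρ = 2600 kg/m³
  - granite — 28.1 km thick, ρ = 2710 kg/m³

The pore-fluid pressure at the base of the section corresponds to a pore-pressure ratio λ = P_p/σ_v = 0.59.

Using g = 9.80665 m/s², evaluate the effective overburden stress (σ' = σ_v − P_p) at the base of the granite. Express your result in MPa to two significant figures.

360 MPa

Overburden (lithostatic) stress σ_v:
unconsolidated mud: 1610 kg/m³ × 9.80665 m/s² × 398 m = 6.284×10^6 Pa = 6.284 MPa
serpentinite: 2600 kg/m³ × 9.80665 m/s² × 5140 m = 1.311×10^8 Pa = 131.1 MPa
granite: 2710 kg/m³ × 9.80665 m/s² × 28100 m = 7.468×10^8 Pa = 746.8 MPa
Total = 6.284 + 131.1 + 746.8 = 884.13 MPa
Pore pressure P_p = λ·σ_v = 0.59 × 884.1 MPa = 521.6 MPa
Effective stress σ' = σ_v − P_p = 884.1 − 521.6 = 362.49 MPa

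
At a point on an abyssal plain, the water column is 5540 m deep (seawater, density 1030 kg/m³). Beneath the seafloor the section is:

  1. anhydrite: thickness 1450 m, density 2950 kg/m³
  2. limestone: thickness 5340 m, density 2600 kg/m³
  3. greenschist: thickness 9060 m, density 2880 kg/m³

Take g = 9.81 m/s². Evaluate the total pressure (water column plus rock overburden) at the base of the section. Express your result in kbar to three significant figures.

4.90 kbar

seawater: 1030 kg/m³ × 9.81 m/s² × 5540 m = 5.598×10^7 Pa = 0.5598 kbar
anhydrite: 2950 kg/m³ × 9.81 m/s² × 1450 m = 4.196×10^7 Pa = 0.4196 kbar
limestone: 2600 kg/m³ × 9.81 m/s² × 5340 m = 1.362×10^8 Pa = 1.362 kbar
greenschist: 2880 kg/m³ × 9.81 m/s² × 9060 m = 2.560×10^8 Pa = 2.560 kbar
Total = 0.5598 + 0.4196 + 1.362 + 2.560 = 4.9011 kbar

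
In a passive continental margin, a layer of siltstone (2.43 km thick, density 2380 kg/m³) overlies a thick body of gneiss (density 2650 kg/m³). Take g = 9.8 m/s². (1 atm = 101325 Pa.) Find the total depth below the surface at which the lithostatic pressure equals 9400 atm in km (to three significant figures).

36.9 km

Pressure at base of upper layers: 2380×9.8×2430 = 5.668×10^7 Pa = 559.4 atm
Remaining pressure to be supplied by gneiss: 9.525×10^8 − 5.668×10^7 = 8.958×10^8 Pa
Additional depth in gneiss = 8.958×10^8 Pa / (2650 kg/m³ × 9.8 m/s²) = 34493 m
Total depth = 2430 m + 34493 m = 36923 m
= 36.923 km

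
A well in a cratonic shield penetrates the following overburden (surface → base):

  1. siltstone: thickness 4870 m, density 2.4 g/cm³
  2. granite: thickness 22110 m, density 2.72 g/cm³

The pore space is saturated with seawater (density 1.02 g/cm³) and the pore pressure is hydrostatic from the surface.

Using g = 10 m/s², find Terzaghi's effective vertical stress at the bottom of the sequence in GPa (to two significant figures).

Overburden (lithostatic) stress σ_v:
siltstone: 2400 kg/m³ × 10 m/s² × 4870 m = 1.169×10^8 Pa = 116.9 MPa
granite: 2720 kg/m³ × 10 m/s² × 22110 m = 6.014×10^8 Pa = 601.4 MPa
Total = 116.9 + 601.4 = 718.27 MPa
Pore pressure P_p = 1020 kg/m³ × 10 m/s² × 26980 m = 2.752×10^8 Pa = 275.2 MPa
Effective stress σ' = σ_v − P_p = 718.3 − 275.2 = 443.08 MPa = 0.44308 GPa

0.44 GPa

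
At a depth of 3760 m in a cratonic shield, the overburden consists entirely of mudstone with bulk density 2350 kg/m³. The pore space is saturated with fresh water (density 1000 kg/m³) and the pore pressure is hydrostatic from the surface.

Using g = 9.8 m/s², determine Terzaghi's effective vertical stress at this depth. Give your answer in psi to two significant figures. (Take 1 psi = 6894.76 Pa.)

Overburden (lithostatic) stress σ_v:
mudstone: 2350 kg/m³ × 9.8 m/s² × 3760 m = 8.659×10^7 Pa = 86.59 MPa
Pore pressure P_p = 1000 kg/m³ × 9.8 m/s² × 3760 m = 3.685×10^7 Pa = 36.85 MPa
Effective stress σ' = σ_v − P_p = 86.59 − 36.85 = 49.745 MPa = 7214.9 psi

7200 psi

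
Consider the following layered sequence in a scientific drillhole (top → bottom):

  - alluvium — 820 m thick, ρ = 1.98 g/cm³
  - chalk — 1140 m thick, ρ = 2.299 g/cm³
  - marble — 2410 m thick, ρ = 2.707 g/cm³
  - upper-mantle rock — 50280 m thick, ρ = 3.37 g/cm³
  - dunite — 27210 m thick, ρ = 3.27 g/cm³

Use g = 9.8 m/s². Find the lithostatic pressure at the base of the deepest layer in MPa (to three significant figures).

alluvium: 1980 kg/m³ × 9.8 m/s² × 820 m = 1.591×10^7 Pa = 15.91 MPa
chalk: 2299 kg/m³ × 9.8 m/s² × 1140 m = 2.568×10^7 Pa = 25.68 MPa
marble: 2707 kg/m³ × 9.8 m/s² × 2410 m = 6.393×10^7 Pa = 63.93 MPa
upper-mantle rock: 3370 kg/m³ × 9.8 m/s² × 50280 m = 1.661×10^9 Pa = 1661 MPa
dunite: 3270 kg/m³ × 9.8 m/s² × 27210 m = 8.720×10^8 Pa = 872.0 MPa
Total = 15.91 + 25.68 + 63.93 + 1661 + 872.0 = 2638.0 MPa

2640 MPa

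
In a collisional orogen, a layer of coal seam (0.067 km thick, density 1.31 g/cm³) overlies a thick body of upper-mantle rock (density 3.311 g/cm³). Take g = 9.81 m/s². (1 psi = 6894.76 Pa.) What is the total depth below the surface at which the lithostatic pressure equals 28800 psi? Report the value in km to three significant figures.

Pressure at base of upper layers: 1310×9.81×67 = 8.610×10^5 Pa = 124.9 psi
Remaining pressure to be supplied by upper-mantle rock: 1.986×10^8 − 8.610×10^5 = 1.977×10^8 Pa
Additional depth in upper-mantle rock = 1.977×10^8 Pa / (3311 kg/m³ × 9.81 m/s²) = 6086.9 m
Total depth = 67 m + 6086.9 m = 6153.9 m
= 6.1539 km

6.15 km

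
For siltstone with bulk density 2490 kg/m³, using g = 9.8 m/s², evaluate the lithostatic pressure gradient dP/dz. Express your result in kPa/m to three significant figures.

dP/dz = ρg = 2490 kg/m³ × 9.8 m/s² = 24402 Pa/m
= 24402 Pa/m × (1 kPa/m / 1000.0 Pa/m) = 24.402 kPa/m

24.4 kPa/m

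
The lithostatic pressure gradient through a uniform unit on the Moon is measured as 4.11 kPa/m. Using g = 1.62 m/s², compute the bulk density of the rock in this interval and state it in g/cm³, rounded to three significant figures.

ρ = (dP/dz)/g = 4.11 kPa/m / 1.62 m/s² = 4110.0 Pa/m / 1.62 m/s² = 2537.0 kg/m³
= 2.537 g/cm³

2.54 g/cm³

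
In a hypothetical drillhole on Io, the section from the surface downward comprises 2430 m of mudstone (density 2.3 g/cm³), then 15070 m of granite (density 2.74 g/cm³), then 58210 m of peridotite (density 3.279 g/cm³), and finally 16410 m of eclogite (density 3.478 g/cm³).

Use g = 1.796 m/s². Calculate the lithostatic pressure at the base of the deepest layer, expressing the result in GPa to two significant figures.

mudstone: 2300 kg/m³ × 1.796 m/s² × 2430 m = 1.004×10^7 Pa = 0.01004 GPa
granite: 2740 kg/m³ × 1.796 m/s² × 15070 m = 7.416×10^7 Pa = 0.07416 GPa
peridotite: 3279 kg/m³ × 1.796 m/s² × 58210 m = 3.428×10^8 Pa = 0.3428 GPa
eclogite: 3478 kg/m³ × 1.796 m/s² × 16410 m = 1.025×10^8 Pa = 0.1025 GPa
Total = 0.01004 + 0.07416 + 0.3428 + 0.1025 = 0.52951 GPa

0.53 GPa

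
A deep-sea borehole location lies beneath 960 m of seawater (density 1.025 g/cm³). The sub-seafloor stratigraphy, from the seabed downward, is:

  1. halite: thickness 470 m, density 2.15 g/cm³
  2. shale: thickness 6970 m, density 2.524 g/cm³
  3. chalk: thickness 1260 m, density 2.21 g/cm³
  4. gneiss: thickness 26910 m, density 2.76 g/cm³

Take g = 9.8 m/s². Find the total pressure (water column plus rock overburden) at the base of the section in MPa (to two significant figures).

950 MPa

seawater: 1025 kg/m³ × 9.8 m/s² × 960 m = 9.643×10^6 Pa = 9.643 MPa
halite: 2150 kg/m³ × 9.8 m/s² × 470 m = 9.903×10^6 Pa = 9.903 MPa
shale: 2524 kg/m³ × 9.8 m/s² × 6970 m = 1.724×10^8 Pa = 172.4 MPa
chalk: 2210 kg/m³ × 9.8 m/s² × 1260 m = 2.729×10^7 Pa = 27.29 MPa
gneiss: 2760 kg/m³ × 9.8 m/s² × 26910 m = 7.279×10^8 Pa = 727.9 MPa
Total = 9.643 + 9.903 + 172.4 + 27.29 + 727.9 = 947.10 MPa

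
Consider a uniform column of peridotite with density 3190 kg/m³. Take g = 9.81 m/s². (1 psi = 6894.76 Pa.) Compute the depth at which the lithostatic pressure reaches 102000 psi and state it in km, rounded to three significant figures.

22.5 km

h = P/(ρg) = 102000 psi / (3190 kg/m³ × 9.81 m/s²) = 7.033×10^8 Pa / 31294 Pa/m = 22473 m
= 22.473 km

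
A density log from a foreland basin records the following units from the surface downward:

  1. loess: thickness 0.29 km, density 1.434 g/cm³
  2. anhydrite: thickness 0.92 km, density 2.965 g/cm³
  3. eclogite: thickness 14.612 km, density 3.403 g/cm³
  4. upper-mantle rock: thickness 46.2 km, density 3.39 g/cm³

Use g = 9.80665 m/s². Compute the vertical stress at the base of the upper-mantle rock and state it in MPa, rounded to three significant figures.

loess: 1434 kg/m³ × 9.80665 m/s² × 290 m = 4.078×10^6 Pa = 4.078 MPa
anhydrite: 2965 kg/m³ × 9.80665 m/s² × 920 m = 2.675×10^7 Pa = 26.75 MPa
eclogite: 3403 kg/m³ × 9.80665 m/s² × 14612 m = 4.876×10^8 Pa = 487.6 MPa
upper-mantle rock: 3390 kg/m³ × 9.80665 m/s² × 46200 m = 1.536×10^9 Pa = 1536 MPa
Total = 4.078 + 26.75 + 487.6 + 1536 = 2054.4 MPa

2050 MPa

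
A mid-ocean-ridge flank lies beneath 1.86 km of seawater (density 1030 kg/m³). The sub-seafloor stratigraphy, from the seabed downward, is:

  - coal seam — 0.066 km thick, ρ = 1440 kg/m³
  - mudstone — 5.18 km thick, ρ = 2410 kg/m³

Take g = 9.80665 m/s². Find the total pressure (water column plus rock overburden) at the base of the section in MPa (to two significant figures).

140 MPa

seawater: 1030 kg/m³ × 9.80665 m/s² × 1860 m = 1.879×10^7 Pa = 18.79 MPa
coal seam: 1440 kg/m³ × 9.80665 m/s² × 66 m = 9.320×10^5 Pa = 0.9320 MPa
mudstone: 2410 kg/m³ × 9.80665 m/s² × 5180 m = 1.224×10^8 Pa = 122.4 MPa
Total = 18.79 + 0.9320 + 122.4 = 142.14 MPa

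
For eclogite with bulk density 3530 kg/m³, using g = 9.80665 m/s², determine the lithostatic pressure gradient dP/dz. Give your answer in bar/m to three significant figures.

0.346 bar/m

dP/dz = ρg = 3530 kg/m³ × 9.80665 m/s² = 34617 Pa/m
= 34617 Pa/m × (1 bar/m / 1.0000×10^5 Pa/m) = 0.34617 bar/m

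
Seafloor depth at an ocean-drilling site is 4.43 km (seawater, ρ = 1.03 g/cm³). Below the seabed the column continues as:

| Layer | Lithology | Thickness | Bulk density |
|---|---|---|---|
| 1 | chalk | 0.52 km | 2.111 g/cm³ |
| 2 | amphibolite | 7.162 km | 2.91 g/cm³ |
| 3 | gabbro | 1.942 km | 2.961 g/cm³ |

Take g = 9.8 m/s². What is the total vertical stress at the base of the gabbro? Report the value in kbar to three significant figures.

3.16 kbar

seawater: 1030 kg/m³ × 9.8 m/s² × 4430 m = 4.472×10^7 Pa = 0.4472 kbar
chalk: 2111 kg/m³ × 9.8 m/s² × 520 m = 1.076×10^7 Pa = 0.1076 kbar
amphibolite: 2910 kg/m³ × 9.8 m/s² × 7162 m = 2.042×10^8 Pa = 2.042 kbar
gabbro: 2961 kg/m³ × 9.8 m/s² × 1942 m = 5.635×10^7 Pa = 0.5635 kbar
Total = 0.4472 + 0.1076 + 2.042 + 0.5635 = 3.1607 kbar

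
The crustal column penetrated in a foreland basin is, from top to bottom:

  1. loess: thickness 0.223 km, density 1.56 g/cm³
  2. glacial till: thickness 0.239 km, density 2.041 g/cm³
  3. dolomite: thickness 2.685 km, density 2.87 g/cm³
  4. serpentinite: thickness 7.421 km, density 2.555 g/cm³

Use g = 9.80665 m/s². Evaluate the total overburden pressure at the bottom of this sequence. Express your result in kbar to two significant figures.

loess: 1560 kg/m³ × 9.80665 m/s² × 223 m = 3.412×10^6 Pa = 0.03412 kbar
glacial till: 2041 kg/m³ × 9.80665 m/s² × 239 m = 4.784×10^6 Pa = 0.04784 kbar
dolomite: 2870 kg/m³ × 9.80665 m/s² × 2685 m = 7.557×10^7 Pa = 0.7557 kbar
serpentinite: 2555 kg/m³ × 9.80665 m/s² × 7421 m = 1.859×10^8 Pa = 1.859 kbar
Total = 0.03412 + 0.04784 + 0.7557 + 1.859 = 2.6971 kbar

2.7 kbar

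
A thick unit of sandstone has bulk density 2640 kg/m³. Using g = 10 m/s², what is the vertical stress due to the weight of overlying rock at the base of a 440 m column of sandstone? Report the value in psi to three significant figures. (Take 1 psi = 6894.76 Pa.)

sandstone: 2640 kg/m³ × 10 m/s² × 440 m = 1.162×10^7 Pa = 1685 psi

1680 psi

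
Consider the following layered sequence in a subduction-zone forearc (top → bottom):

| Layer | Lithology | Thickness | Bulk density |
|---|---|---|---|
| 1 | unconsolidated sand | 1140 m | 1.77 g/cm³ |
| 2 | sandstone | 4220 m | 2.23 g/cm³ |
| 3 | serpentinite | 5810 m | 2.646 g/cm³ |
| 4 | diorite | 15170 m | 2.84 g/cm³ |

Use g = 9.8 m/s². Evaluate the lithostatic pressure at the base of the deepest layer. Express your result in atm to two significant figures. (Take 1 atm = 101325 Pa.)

6800 atm

unconsolidated sand: 1770 kg/m³ × 9.8 m/s² × 1140 m = 1.977×10^7 Pa = 195.2 atm
sandstone: 2230 kg/m³ × 9.8 m/s² × 4220 m = 9.222×10^7 Pa = 910.2 atm
serpentinite: 2646 kg/m³ × 9.8 m/s² × 5810 m = 1.507×10^8 Pa = 1487 atm
diorite: 2840 kg/m³ × 9.8 m/s² × 15170 m = 4.222×10^8 Pa = 4167 atm
Total = 195.2 + 910.2 + 1487 + 4167 = 6759.1 atm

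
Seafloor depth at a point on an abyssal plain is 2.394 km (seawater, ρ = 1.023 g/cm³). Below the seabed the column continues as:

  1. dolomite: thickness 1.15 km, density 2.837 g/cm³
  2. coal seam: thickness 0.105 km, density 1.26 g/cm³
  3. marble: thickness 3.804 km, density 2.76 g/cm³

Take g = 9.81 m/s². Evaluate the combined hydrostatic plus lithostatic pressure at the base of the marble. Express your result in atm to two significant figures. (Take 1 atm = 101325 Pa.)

seawater: 1023 kg/m³ × 9.81 m/s² × 2394 m = 2.403×10^7 Pa = 237.1 atm
dolomite: 2837 kg/m³ × 9.81 m/s² × 1150 m = 3.201×10^7 Pa = 315.9 atm
coal seam: 1260 kg/m³ × 9.81 m/s² × 105 m = 1.298×10^6 Pa = 12.81 atm
marble: 2760 kg/m³ × 9.81 m/s² × 3804 m = 1.030×10^8 Pa = 1016 atm
Total = 237.1 + 315.9 + 12.81 + 1016 = 1582.3 atm

1600 atm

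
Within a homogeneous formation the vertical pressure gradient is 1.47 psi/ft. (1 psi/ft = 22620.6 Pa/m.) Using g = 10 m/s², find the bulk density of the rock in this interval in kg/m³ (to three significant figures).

3330 kg/m³

ρ = (dP/dz)/g = 1.47 psi/ft / 10 m/s² = 33252 Pa/m / 10 m/s² = 3325.2 kg/m³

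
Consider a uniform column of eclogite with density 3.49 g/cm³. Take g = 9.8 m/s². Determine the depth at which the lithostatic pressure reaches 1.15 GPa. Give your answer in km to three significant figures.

h = P/(ρg) = 1.15 GPa / (3490 kg/m³ × 9.8 m/s²) = 1.150×10^9 Pa / 34202 Pa/m = 33624 m
= 33.624 km

33.6 km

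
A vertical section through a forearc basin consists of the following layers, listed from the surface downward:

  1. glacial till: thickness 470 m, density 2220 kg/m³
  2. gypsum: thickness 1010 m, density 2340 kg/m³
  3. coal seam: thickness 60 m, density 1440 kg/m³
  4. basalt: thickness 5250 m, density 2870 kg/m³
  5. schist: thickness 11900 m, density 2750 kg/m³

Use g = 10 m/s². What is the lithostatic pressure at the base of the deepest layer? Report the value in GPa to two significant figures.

0.51 GPa

glacial till: 2220 kg/m³ × 10 m/s² × 470 m = 1.043×10^7 Pa = 0.01043 GPa
gypsum: 2340 kg/m³ × 10 m/s² × 1010 m = 2.363×10^7 Pa = 0.02363 GPa
coal seam: 1440 kg/m³ × 10 m/s² × 60 m = 8.640×10^5 Pa = 8.640×10^-4 GPa
basalt: 2870 kg/m³ × 10 m/s² × 5250 m = 1.507×10^8 Pa = 0.1507 GPa
schist: 2750 kg/m³ × 10 m/s² × 11900 m = 3.272×10^8 Pa = 0.3272 GPa
Total = 0.01043 + 0.02363 + 8.640×10^-4 + 0.1507 + 0.3272 = 0.51286 GPa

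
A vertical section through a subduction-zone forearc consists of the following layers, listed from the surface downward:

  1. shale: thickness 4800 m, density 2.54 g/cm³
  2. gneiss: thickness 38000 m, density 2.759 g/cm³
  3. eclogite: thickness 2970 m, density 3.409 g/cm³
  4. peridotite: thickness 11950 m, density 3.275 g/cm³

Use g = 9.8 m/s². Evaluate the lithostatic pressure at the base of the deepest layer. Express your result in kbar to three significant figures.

16.3 kbar

shale: 2540 kg/m³ × 9.8 m/s² × 4800 m = 1.195×10^8 Pa = 1.195 kbar
gneiss: 2759 kg/m³ × 9.8 m/s² × 38000 m = 1.027×10^9 Pa = 10.27 kbar
eclogite: 3409 kg/m³ × 9.8 m/s² × 2970 m = 9.922×10^7 Pa = 0.9922 kbar
peridotite: 3275 kg/m³ × 9.8 m/s² × 11950 m = 3.835×10^8 Pa = 3.835 kbar
Total = 1.195 + 10.27 + 0.9922 + 3.835 = 16.297 kbar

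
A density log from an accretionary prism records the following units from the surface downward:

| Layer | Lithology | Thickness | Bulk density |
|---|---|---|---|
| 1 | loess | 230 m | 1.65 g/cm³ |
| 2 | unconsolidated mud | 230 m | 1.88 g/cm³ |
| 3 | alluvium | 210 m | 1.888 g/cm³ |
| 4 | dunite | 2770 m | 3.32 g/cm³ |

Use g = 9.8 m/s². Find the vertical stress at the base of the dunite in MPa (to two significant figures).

100 MPa

loess: 1650 kg/m³ × 9.8 m/s² × 230 m = 3.719×10^6 Pa = 3.719 MPa
unconsolidated mud: 1880 kg/m³ × 9.8 m/s² × 230 m = 4.238×10^6 Pa = 4.238 MPa
alluvium: 1888 kg/m³ × 9.8 m/s² × 210 m = 3.886×10^6 Pa = 3.886 MPa
dunite: 3320 kg/m³ × 9.8 m/s² × 2770 m = 9.012×10^7 Pa = 90.12 MPa
Total = 3.719 + 4.238 + 3.886 + 90.12 = 101.97 MPa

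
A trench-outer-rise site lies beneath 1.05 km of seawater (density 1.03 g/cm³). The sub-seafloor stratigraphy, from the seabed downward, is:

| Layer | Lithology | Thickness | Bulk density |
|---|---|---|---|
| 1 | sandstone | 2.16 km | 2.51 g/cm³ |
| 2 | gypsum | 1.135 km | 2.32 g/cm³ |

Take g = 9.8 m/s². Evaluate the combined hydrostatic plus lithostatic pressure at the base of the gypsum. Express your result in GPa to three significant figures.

seawater: 1030 kg/m³ × 9.8 m/s² × 1050 m = 1.060×10^7 Pa = 0.01060 GPa
sandstone: 2510 kg/m³ × 9.8 m/s² × 2160 m = 5.313×10^7 Pa = 0.05313 GPa
gypsum: 2320 kg/m³ × 9.8 m/s² × 1135 m = 2.581×10^7 Pa = 0.02581 GPa
Total = 0.01060 + 0.05313 + 0.02581 = 0.089536 GPa

0.0895 GPa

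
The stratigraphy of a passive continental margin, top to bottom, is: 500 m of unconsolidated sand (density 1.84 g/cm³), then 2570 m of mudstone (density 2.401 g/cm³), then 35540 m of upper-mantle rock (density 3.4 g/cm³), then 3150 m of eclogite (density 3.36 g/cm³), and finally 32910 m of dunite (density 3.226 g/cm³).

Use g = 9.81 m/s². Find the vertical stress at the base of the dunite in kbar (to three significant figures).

unconsolidated sand: 1840 kg/m³ × 9.81 m/s² × 500 m = 9.025×10^6 Pa = 0.09025 kbar
mudstone: 2401 kg/m³ × 9.81 m/s² × 2570 m = 6.053×10^7 Pa = 0.6053 kbar
upper-mantle rock: 3400 kg/m³ × 9.81 m/s² × 35540 m = 1.185×10^9 Pa = 11.85 kbar
eclogite: 3360 kg/m³ × 9.81 m/s² × 3150 m = 1.038×10^8 Pa = 1.038 kbar
dunite: 3226 kg/m³ × 9.81 m/s² × 32910 m = 1.042×10^9 Pa = 10.42 kbar
Total = 0.09025 + 0.6053 + 11.85 + 1.038 + 10.42 = 24.003 kbar

24.0 kbar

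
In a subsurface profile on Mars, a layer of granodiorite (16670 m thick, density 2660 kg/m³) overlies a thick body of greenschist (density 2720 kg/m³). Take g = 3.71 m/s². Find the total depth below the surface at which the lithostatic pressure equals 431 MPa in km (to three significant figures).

Pressure at base of upper layers: 2660×3.71×16670 = 1.645×10^8 Pa = 164.5 MPa
Remaining pressure to be supplied by greenschist: 4.310×10^8 − 1.645×10^8 = 2.665×10^8 Pa
Additional depth in greenschist = 2.665×10^8 Pa / (2720 kg/m³ × 3.71 m/s²) = 26408 m
Total depth = 16670 m + 26408 m = 43078 m
= 43.078 km

43.1 km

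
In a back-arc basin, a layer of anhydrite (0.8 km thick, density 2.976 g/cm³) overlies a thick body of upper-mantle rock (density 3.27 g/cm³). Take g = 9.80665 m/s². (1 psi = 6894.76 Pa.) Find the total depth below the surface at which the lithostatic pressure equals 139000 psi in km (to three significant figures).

Pressure at base of upper layers: 2976×9.80665×800 = 2.335×10^7 Pa = 3386 psi
Remaining pressure to be supplied by upper-mantle rock: 9.584×10^8 − 2.335×10^7 = 9.350×10^8 Pa
Additional depth in upper-mantle rock = 9.350×10^8 Pa / (3270 kg/m³ × 9.80665 m/s²) = 29158 m
Total depth = 800 m + 29158 m = 29958 m
= 29.958 km

30.0 km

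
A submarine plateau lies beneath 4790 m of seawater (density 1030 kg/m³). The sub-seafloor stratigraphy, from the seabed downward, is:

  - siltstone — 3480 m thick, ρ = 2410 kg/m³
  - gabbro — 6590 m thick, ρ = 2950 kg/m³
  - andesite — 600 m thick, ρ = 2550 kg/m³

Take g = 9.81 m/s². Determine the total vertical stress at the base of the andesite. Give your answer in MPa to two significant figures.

seawater: 1030 kg/m³ × 9.81 m/s² × 4790 m = 4.840×10^7 Pa = 48.40 MPa
siltstone: 2410 kg/m³ × 9.81 m/s² × 3480 m = 8.227×10^7 Pa = 82.27 MPa
gabbro: 2950 kg/m³ × 9.81 m/s² × 6590 m = 1.907×10^8 Pa = 190.7 MPa
andesite: 2550 kg/m³ × 9.81 m/s² × 600 m = 1.501×10^7 Pa = 15.01 MPa
Total = 48.40 + 82.27 + 190.7 + 15.01 = 336.39 MPa

340 MPa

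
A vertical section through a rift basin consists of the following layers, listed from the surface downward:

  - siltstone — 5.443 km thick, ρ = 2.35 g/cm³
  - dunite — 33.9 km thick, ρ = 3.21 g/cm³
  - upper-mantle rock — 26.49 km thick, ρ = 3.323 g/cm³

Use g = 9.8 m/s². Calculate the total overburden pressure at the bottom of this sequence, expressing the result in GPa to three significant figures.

2.05 GPa

siltstone: 2350 kg/m³ × 9.8 m/s² × 5443 m = 1.254×10^8 Pa = 0.1254 GPa
dunite: 3210 kg/m³ × 9.8 m/s² × 33900 m = 1.066×10^9 Pa = 1.066 GPa
upper-mantle rock: 3323 kg/m³ × 9.8 m/s² × 26490 m = 8.627×10^8 Pa = 0.8627 GPa
Total = 0.1254 + 1.066 + 0.8627 = 2.0544 GPa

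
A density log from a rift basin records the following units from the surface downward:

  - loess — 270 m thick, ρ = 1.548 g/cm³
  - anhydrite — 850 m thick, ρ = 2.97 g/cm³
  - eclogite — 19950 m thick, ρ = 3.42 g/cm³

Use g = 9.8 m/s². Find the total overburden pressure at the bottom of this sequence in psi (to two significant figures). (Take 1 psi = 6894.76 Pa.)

loess: 1548 kg/m³ × 9.8 m/s² × 270 m = 4.096×10^6 Pa = 594.1 psi
anhydrite: 2970 kg/m³ × 9.8 m/s² × 850 m = 2.474×10^7 Pa = 3588 psi
eclogite: 3420 kg/m³ × 9.8 m/s² × 19950 m = 6.686×10^8 Pa = 96979 psi
Total = 594.1 + 3588 + 96979 = 1.0116×10^5 psi

100000 psi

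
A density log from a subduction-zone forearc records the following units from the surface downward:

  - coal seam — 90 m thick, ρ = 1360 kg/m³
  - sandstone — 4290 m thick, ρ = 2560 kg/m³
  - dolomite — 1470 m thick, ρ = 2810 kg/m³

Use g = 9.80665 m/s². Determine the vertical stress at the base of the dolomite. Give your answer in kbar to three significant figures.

1.49 kbar

coal seam: 1360 kg/m³ × 9.80665 m/s² × 90 m = 1.200×10^6 Pa = 0.01200 kbar
sandstone: 2560 kg/m³ × 9.80665 m/s² × 4290 m = 1.077×10^8 Pa = 1.077 kbar
dolomite: 2810 kg/m³ × 9.80665 m/s² × 1470 m = 4.051×10^7 Pa = 0.4051 kbar
Total = 0.01200 + 1.077 + 0.4051 = 1.4941 kbar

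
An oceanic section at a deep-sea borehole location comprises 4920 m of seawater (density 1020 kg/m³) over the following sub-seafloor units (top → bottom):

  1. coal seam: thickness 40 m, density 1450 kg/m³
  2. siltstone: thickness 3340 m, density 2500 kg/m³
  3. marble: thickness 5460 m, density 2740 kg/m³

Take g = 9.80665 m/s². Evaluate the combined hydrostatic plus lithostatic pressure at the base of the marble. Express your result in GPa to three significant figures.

0.278 GPa

seawater: 1020 kg/m³ × 9.80665 m/s² × 4920 m = 4.921×10^7 Pa = 0.04921 GPa
coal seam: 1450 kg/m³ × 9.80665 m/s² × 40 m = 5.688×10^5 Pa = 5.688×10^-4 GPa
siltstone: 2500 kg/m³ × 9.80665 m/s² × 3340 m = 8.189×10^7 Pa = 0.08189 GPa
marble: 2740 kg/m³ × 9.80665 m/s² × 5460 m = 1.467×10^8 Pa = 0.1467 GPa
Total = 0.04921 + 5.688×10^-4 + 0.08189 + 0.1467 = 0.27838 GPa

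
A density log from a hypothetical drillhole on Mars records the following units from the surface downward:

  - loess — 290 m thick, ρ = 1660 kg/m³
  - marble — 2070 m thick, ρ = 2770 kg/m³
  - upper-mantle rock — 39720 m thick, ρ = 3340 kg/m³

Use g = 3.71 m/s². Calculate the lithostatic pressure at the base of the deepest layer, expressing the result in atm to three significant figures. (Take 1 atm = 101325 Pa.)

5090 atm

loess: 1660 kg/m³ × 3.71 m/s² × 290 m = 1.786×10^6 Pa = 17.63 atm
marble: 2770 kg/m³ × 3.71 m/s² × 2070 m = 2.127×10^7 Pa = 209.9 atm
upper-mantle rock: 3340 kg/m³ × 3.71 m/s² × 39720 m = 4.922×10^8 Pa = 4858 atm
Total = 17.63 + 209.9 + 4858 = 5085.1 atm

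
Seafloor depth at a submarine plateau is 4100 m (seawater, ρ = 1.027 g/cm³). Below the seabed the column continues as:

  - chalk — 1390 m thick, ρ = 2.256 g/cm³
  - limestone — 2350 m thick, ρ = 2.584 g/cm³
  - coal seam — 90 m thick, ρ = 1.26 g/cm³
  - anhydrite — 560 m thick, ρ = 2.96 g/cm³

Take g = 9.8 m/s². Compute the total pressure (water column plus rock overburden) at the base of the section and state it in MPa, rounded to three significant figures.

149 MPa

seawater: 1027 kg/m³ × 9.8 m/s² × 4100 m = 4.126×10^7 Pa = 41.26 MPa
chalk: 2256 kg/m³ × 9.8 m/s² × 1390 m = 3.073×10^7 Pa = 30.73 MPa
limestone: 2584 kg/m³ × 9.8 m/s² × 2350 m = 5.951×10^7 Pa = 59.51 MPa
coal seam: 1260 kg/m³ × 9.8 m/s² × 90 m = 1.111×10^6 Pa = 1.111 MPa
anhydrite: 2960 kg/m³ × 9.8 m/s² × 560 m = 1.624×10^7 Pa = 16.24 MPa
Total = 41.26 + 30.73 + 59.51 + 1.111 + 16.24 = 148.86 MPa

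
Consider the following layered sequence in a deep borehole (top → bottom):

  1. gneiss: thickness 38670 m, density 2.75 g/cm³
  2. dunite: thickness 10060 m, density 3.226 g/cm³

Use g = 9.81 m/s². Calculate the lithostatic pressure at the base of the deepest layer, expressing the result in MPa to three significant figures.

gneiss: 2750 kg/m³ × 9.81 m/s² × 38670 m = 1.043×10^9 Pa = 1043 MPa
dunite: 3226 kg/m³ × 9.81 m/s² × 10060 m = 3.184×10^8 Pa = 318.4 MPa
Total = 1043 + 318.4 = 1361.6 MPa

1360 MPa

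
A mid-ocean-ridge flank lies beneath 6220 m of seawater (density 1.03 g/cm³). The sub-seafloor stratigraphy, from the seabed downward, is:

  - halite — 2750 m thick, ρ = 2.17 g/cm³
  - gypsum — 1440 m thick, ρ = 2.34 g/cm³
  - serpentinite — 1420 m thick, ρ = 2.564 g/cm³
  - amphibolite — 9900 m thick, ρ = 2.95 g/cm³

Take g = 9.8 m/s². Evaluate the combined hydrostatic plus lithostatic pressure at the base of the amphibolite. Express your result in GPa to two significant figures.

0.48 GPa

seawater: 1030 kg/m³ × 9.8 m/s² × 6220 m = 6.278×10^7 Pa = 0.06278 GPa
halite: 2170 kg/m³ × 9.8 m/s² × 2750 m = 5.848×10^7 Pa = 0.05848 GPa
gypsum: 2340 kg/m³ × 9.8 m/s² × 1440 m = 3.302×10^7 Pa = 0.03302 GPa
serpentinite: 2564 kg/m³ × 9.8 m/s² × 1420 m = 3.568×10^7 Pa = 0.03568 GPa
amphibolite: 2950 kg/m³ × 9.8 m/s² × 9900 m = 2.862×10^8 Pa = 0.2862 GPa
Total = 0.06278 + 0.05848 + 0.03302 + 0.03568 + 0.2862 = 0.47618 GPa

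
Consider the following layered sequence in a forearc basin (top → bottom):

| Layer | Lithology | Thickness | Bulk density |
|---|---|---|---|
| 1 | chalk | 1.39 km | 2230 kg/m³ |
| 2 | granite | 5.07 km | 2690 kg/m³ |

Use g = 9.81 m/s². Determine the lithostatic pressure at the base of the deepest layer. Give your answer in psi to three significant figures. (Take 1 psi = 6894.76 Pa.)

chalk: 2230 kg/m³ × 9.81 m/s² × 1390 m = 3.041×10^7 Pa = 4410 psi
granite: 2690 kg/m³ × 9.81 m/s² × 5070 m = 1.338×10^8 Pa = 19405 psi
Total = 4410 + 19405 = 23815 psi

23800 psi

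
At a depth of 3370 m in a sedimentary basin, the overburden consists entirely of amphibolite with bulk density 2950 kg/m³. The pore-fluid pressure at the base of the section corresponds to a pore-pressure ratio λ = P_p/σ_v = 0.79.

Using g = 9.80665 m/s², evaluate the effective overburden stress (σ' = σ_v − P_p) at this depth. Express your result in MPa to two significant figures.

20 MPa

Overburden (lithostatic) stress σ_v:
amphibolite: 2950 kg/m³ × 9.80665 m/s² × 3370 m = 9.749×10^7 Pa = 97.49 MPa
Pore pressure P_p = λ·σ_v = 0.79 × 97.49 MPa = 77.02 MPa
Effective stress σ' = σ_v − P_p = 97.49 − 77.02 = 20.473 MPa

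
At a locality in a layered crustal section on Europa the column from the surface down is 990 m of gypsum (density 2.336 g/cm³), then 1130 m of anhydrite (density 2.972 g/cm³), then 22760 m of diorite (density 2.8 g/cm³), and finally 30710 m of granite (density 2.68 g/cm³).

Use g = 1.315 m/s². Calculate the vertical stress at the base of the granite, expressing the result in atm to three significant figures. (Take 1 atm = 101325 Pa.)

1970 atm

gypsum: 2336 kg/m³ × 1.315 m/s² × 990 m = 3.041×10^6 Pa = 30.01 atm
anhydrite: 2972 kg/m³ × 1.315 m/s² × 1130 m = 4.416×10^6 Pa = 43.58 atm
diorite: 2800 kg/m³ × 1.315 m/s² × 22760 m = 8.380×10^7 Pa = 827.1 atm
granite: 2680 kg/m³ × 1.315 m/s² × 30710 m = 1.082×10^8 Pa = 1068 atm
Total = 30.01 + 43.58 + 827.1 + 1068 = 1968.8 atm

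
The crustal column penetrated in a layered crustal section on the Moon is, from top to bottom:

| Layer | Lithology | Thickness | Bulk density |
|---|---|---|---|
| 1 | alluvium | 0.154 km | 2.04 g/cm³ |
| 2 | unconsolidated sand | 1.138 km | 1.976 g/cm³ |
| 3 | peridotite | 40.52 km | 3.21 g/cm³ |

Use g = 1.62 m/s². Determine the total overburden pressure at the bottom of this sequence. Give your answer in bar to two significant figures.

2100 bar

alluvium: 2040 kg/m³ × 1.62 m/s² × 154 m = 5.089×10^5 Pa = 5.089 bar
unconsolidated sand: 1976 kg/m³ × 1.62 m/s² × 1138 m = 3.643×10^6 Pa = 36.43 bar
peridotite: 3210 kg/m³ × 1.62 m/s² × 40520 m = 2.107×10^8 Pa = 2107 bar
Total = 5.089 + 36.43 + 2107 = 2148.6 bar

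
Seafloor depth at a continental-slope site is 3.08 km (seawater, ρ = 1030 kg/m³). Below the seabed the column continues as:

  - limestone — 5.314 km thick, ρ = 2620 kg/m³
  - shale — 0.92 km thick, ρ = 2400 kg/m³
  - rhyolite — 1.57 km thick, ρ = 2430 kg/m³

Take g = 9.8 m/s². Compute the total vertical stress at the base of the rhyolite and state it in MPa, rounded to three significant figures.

seawater: 1030 kg/m³ × 9.8 m/s² × 3080 m = 3.109×10^7 Pa = 31.09 MPa
limestone: 2620 kg/m³ × 9.8 m/s² × 5314 m = 1.364×10^8 Pa = 136.4 MPa
shale: 2400 kg/m³ × 9.8 m/s² × 920 m = 2.164×10^7 Pa = 21.64 MPa
rhyolite: 2430 kg/m³ × 9.8 m/s² × 1570 m = 3.739×10^7 Pa = 37.39 MPa
Total = 31.09 + 136.4 + 21.64 + 37.39 = 226.56 MPa

227 MPa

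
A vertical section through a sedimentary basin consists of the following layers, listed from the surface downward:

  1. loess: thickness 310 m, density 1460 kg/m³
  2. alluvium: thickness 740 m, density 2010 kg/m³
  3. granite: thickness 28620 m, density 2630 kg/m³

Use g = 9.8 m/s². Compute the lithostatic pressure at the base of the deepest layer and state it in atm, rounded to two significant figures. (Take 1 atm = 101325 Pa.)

loess: 1460 kg/m³ × 9.8 m/s² × 310 m = 4.435×10^6 Pa = 43.77 atm
alluvium: 2010 kg/m³ × 9.8 m/s² × 740 m = 1.458×10^7 Pa = 143.9 atm
granite: 2630 kg/m³ × 9.8 m/s² × 28620 m = 7.377×10^8 Pa = 7280 atm
Total = 43.77 + 143.9 + 7280 = 7467.7 atm

7500 atm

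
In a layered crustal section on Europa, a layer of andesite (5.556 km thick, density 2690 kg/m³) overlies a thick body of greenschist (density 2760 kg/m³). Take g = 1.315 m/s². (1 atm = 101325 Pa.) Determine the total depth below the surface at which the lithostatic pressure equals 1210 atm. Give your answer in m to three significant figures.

Pressure at base of upper layers: 2690×1.315×5556 = 1.965×10^7 Pa = 194.0 atm
Remaining pressure to be supplied by greenschist: 1.226×10^8 − 1.965×10^7 = 1.029×10^8 Pa
Additional depth in greenschist = 1.029×10^8 Pa / (2760 kg/m³ × 1.315 m/s²) = 28365 m
Total depth = 5556 m + 28365 m = 33921 m

33900 m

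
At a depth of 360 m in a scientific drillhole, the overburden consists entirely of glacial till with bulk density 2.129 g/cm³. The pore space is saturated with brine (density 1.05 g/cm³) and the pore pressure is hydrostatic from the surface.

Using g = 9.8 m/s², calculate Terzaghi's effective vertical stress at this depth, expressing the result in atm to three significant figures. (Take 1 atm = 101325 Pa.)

Overburden (lithostatic) stress σ_v:
glacial till: 2129 kg/m³ × 9.8 m/s² × 360 m = 7.511×10^6 Pa = 7.511 MPa
Pore pressure P_p = 1050 kg/m³ × 9.8 m/s² × 360 m = 3.704×10^6 Pa = 3.704 MPa
Effective stress σ' = σ_v − P_p = 7.511 − 3.704 = 3.8067 MPa = 37.569 atm

37.6 atm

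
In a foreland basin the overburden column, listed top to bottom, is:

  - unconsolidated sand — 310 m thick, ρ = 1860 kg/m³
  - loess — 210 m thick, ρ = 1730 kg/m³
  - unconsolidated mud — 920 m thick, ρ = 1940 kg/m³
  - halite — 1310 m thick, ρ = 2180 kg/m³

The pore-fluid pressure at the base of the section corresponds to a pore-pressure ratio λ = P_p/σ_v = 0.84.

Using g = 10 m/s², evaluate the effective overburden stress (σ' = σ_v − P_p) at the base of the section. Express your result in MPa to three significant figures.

8.93 MPa

Overburden (lithostatic) stress σ_v:
unconsolidated sand: 1860 kg/m³ × 10 m/s² × 310 m = 5.766×10^6 Pa = 5.766 MPa
loess: 1730 kg/m³ × 10 m/s² × 210 m = 3.633×10^6 Pa = 3.633 MPa
unconsolidated mud: 1940 kg/m³ × 10 m/s² × 920 m = 1.785×10^7 Pa = 17.85 MPa
halite: 2180 kg/m³ × 10 m/s² × 1310 m = 2.856×10^7 Pa = 28.56 MPa
Total = 5.766 + 3.633 + 17.85 + 28.56 = 55.805 MPa
Pore pressure P_p = λ·σ_v = 0.84 × 55.80 MPa = 46.88 MPa
Effective stress σ' = σ_v − P_p = 55.80 − 46.88 = 8.9288 MPa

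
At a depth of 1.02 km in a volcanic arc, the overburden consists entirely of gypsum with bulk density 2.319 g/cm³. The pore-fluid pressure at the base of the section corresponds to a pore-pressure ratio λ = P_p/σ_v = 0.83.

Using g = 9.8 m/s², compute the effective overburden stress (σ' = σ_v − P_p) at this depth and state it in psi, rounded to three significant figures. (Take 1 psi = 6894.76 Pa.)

572 psi

Overburden (lithostatic) stress σ_v:
gypsum: 2319 kg/m³ × 9.8 m/s² × 1020 m = 2.318×10^7 Pa = 23.18 MPa
Pore pressure P_p = λ·σ_v = 0.83 × 23.18 MPa = 19.24 MPa
Effective stress σ' = σ_v − P_p = 23.18 − 19.24 = 3.9407 MPa = 571.55 psi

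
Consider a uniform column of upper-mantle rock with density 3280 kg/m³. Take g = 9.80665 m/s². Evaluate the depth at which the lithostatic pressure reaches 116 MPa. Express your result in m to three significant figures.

h = P/(ρg) = 116 MPa / (3280 kg/m³ × 9.80665 m/s²) = 1.160×10^8 Pa / 32166 Pa/m = 3606.3 m

3610 m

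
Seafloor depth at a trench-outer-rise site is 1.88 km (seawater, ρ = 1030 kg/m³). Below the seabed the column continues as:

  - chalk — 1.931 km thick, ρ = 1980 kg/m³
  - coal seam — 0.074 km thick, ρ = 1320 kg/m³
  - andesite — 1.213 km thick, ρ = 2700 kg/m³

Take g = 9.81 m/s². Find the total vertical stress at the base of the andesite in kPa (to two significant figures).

90000 kPa

seawater: 1030 kg/m³ × 9.81 m/s² × 1880 m = 1.900×10^7 Pa = 18996 kPa
chalk: 1980 kg/m³ × 9.81 m/s² × 1931 m = 3.751×10^7 Pa = 37507 kPa
coal seam: 1320 kg/m³ × 9.81 m/s² × 74 m = 9.582×10^5 Pa = 958.2 kPa
andesite: 2700 kg/m³ × 9.81 m/s² × 1213 m = 3.213×10^7 Pa = 32129 kPa
Total = 18996 + 37507 + 958.2 + 32129 = 89590 kPa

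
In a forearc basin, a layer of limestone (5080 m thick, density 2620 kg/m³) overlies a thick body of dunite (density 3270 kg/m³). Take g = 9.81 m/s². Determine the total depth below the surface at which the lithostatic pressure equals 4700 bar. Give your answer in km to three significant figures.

Pressure at base of upper layers: 2620×9.81×5080 = 1.306×10^8 Pa = 1306 bar
Remaining pressure to be supplied by dunite: 4.700×10^8 − 1.306×10^8 = 3.394×10^8 Pa
Additional depth in dunite = 3.394×10^8 Pa / (3270 kg/m³ × 9.81 m/s²) = 10581 m
Total depth = 5080 m + 10581 m = 15661 m
= 15.661 km

15.7 km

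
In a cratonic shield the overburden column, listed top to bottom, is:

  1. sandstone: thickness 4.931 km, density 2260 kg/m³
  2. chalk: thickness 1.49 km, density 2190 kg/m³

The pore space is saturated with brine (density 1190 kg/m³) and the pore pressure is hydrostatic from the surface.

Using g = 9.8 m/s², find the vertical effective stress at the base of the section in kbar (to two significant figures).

Overburden (lithostatic) stress σ_v:
sandstone: 2260 kg/m³ × 9.8 m/s² × 4931 m = 1.092×10^8 Pa = 109.2 MPa
chalk: 2190 kg/m³ × 9.8 m/s² × 1490 m = 3.198×10^7 Pa = 31.98 MPa
Total = 109.2 + 31.98 = 141.19 MPa
Pore pressure P_p = 1190 kg/m³ × 9.8 m/s² × 6421 m = 7.488×10^7 Pa = 74.88 MPa
Effective stress σ' = σ_v − P_p = 141.2 − 74.88 = 66.308 MPa = 0.66308 kbar

0.66 kbar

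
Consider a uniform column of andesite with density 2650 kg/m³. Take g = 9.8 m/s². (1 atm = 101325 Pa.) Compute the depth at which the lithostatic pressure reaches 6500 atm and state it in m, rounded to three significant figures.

h = P/(ρg) = 6500 atm / (2650 kg/m³ × 9.8 m/s²) = 6.586×10^8 Pa / 25970 Pa/m = 25361 m

25400 m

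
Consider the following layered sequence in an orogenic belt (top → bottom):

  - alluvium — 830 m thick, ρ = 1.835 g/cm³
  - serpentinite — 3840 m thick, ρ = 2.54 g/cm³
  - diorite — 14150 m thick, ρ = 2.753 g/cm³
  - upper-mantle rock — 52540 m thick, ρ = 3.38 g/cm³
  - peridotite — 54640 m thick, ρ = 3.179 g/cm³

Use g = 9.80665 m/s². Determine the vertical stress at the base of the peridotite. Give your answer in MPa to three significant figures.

3940 MPa

alluvium: 1835 kg/m³ × 9.80665 m/s² × 830 m = 1.494×10^7 Pa = 14.94 MPa
serpentinite: 2540 kg/m³ × 9.80665 m/s² × 3840 m = 9.565×10^7 Pa = 95.65 MPa
diorite: 2753 kg/m³ × 9.80665 m/s² × 14150 m = 3.820×10^8 Pa = 382.0 MPa
upper-mantle rock: 3380 kg/m³ × 9.80665 m/s² × 52540 m = 1.742×10^9 Pa = 1742 MPa
peridotite: 3179 kg/m³ × 9.80665 m/s² × 54640 m = 1.703×10^9 Pa = 1703 MPa
Total = 14.94 + 95.65 + 382.0 + 1742 + 1703 = 3937.5 MPa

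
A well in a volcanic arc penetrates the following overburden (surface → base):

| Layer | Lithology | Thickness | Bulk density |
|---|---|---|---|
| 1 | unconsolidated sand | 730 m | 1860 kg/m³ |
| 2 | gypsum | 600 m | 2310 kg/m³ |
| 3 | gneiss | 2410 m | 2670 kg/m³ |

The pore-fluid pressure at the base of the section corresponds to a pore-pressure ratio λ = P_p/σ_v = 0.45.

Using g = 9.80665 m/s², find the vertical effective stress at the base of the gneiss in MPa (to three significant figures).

49.5 MPa

Overburden (lithostatic) stress σ_v:
unconsolidated sand: 1860 kg/m³ × 9.80665 m/s² × 730 m = 1.332×10^7 Pa = 13.32 MPa
gypsum: 2310 kg/m³ × 9.80665 m/s² × 600 m = 1.359×10^7 Pa = 13.59 MPa
gneiss: 2670 kg/m³ × 9.80665 m/s² × 2410 m = 6.310×10^7 Pa = 63.10 MPa
Total = 13.32 + 13.59 + 63.10 = 90.010 MPa
Pore pressure P_p = λ·σ_v = 0.45 × 90.01 MPa = 40.50 MPa
Effective stress σ' = σ_v − P_p = 90.01 − 40.50 = 49.506 MPa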